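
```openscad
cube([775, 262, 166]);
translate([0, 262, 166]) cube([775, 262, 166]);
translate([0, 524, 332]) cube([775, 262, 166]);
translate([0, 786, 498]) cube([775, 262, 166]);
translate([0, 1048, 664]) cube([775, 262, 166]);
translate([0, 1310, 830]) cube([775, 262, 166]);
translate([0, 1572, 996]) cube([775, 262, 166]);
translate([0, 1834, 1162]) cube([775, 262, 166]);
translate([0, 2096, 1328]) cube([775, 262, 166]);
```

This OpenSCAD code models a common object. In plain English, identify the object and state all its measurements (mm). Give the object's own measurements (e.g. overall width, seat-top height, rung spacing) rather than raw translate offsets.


A straight staircase of 9 solid steps. Each step is 775 mm wide (x), 262 mm deep (y, the going) and 166 mm tall (the rise). The first step rests on the floor; each subsequent step sits one going further in +y and one rise higher in +z, directly behind and above the previous step with no overlap.


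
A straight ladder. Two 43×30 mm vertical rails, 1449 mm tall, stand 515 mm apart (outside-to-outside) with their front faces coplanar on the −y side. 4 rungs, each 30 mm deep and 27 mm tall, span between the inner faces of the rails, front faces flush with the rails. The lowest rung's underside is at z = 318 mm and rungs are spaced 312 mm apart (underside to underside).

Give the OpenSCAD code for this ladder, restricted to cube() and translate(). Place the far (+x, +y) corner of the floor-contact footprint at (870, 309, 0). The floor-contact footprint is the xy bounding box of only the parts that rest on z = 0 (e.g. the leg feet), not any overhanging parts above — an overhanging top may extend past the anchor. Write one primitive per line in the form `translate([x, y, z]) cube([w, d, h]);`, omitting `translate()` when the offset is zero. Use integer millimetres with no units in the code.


// rung span = 515 - 2*43 = 429
// rung[k] z = 318 + k*312
translate([355, 279, 0]) cube([43, 30, 1449]);
translate([827, 279, 0]) cube([43, 30, 1449]);
translate([398, 279, 318]) cube([429, 30, 27]);
translate([398, 279, 630]) cube([429, 30, 27]);
translate([398, 279, 942]) cube([429, 30, 27]);
translate([398, 279, 1254]) cube([429, 30, 27]);


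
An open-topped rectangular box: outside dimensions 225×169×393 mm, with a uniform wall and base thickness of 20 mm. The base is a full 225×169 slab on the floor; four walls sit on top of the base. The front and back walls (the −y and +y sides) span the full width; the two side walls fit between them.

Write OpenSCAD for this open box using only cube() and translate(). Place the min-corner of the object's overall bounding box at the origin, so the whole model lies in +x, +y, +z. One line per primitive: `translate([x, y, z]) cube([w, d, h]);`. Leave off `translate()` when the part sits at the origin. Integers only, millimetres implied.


cube([225, 169, 20]);
translate([0, 0, 20]) cube([225, 20, 373]);
translate([0, 149, 20]) cube([225, 20, 373]);
translate([0, 20, 20]) cube([20, 129, 373]);
translate([205, 20, 20]) cube([20, 129, 373]);


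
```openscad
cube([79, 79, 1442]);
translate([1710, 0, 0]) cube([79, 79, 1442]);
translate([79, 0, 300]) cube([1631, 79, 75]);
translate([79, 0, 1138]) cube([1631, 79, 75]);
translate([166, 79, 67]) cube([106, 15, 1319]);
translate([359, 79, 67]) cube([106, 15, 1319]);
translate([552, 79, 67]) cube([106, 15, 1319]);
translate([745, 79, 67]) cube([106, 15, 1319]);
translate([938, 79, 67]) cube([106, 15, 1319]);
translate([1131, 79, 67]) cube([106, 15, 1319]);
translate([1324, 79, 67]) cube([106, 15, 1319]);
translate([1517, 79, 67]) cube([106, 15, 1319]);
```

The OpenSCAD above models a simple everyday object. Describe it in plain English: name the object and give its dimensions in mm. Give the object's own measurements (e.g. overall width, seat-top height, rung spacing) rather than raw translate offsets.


A fence section. Two 79×79 mm posts, 1442 mm tall, stand on the floor with a clear span of 1631 mm between their inner faces. Two horizontal rails of 79×75 mm section span the gap between the posts with their undersides at z = 300 mm and z = 1138 mm, flush with the posts' −y face. 8 pickets, each 106 mm wide, 15 mm thick and 1319 mm tall, are fixed to the +y face of the rails with their bottoms at z = 67 mm, spaced across the span with a 87 mm gap after the −x post and between neighbouring pickets and before the +x post.


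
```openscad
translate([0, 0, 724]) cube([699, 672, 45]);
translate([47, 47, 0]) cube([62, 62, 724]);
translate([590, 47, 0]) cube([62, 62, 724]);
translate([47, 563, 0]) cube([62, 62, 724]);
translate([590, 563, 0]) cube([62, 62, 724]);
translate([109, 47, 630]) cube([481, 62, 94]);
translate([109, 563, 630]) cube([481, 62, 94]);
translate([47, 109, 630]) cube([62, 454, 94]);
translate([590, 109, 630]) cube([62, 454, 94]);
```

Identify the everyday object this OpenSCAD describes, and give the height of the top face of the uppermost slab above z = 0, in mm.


A table. The table height is 769 mm.

A 699×672×45 slab sits at z = 724 on four 62 mm square posts — a table. The top surface is at 724 + 45 = 769 mm.


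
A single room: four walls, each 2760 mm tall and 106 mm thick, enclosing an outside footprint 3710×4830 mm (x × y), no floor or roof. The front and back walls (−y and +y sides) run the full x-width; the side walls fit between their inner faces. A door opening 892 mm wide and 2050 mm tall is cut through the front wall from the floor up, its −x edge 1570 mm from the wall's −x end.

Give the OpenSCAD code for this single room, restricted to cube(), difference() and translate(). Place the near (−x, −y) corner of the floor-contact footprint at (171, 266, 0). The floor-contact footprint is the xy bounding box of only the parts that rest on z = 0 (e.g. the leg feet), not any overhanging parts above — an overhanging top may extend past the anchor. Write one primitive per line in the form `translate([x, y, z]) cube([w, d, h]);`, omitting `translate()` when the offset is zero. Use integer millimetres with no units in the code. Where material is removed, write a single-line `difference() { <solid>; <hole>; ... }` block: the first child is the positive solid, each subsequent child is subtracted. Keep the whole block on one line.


difference() { translate([171, 266, 0]) cube([3710, 106, 2760]); translate([1741, 266, 0]) cube([892, 106, 2050]); }
translate([171, 4990, 0]) cube([3710, 106, 2760]);
translate([171, 372, 0]) cube([106, 4618, 2760]);
translate([3775, 372, 0]) cube([106, 4618, 2760]);


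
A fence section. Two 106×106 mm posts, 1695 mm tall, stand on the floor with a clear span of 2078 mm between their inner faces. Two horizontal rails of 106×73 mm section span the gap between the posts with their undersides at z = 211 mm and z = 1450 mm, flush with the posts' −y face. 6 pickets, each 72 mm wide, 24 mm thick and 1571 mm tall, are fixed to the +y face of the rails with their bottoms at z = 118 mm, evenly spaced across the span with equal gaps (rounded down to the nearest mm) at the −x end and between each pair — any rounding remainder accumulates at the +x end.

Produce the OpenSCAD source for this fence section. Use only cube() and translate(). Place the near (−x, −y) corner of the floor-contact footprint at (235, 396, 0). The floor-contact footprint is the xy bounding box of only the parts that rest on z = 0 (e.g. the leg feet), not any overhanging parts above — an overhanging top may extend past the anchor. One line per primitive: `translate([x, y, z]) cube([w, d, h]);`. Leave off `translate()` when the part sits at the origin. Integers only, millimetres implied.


translate([235, 396, 0]) cube([106, 106, 1695]);
translate([2419, 396, 0]) cube([106, 106, 1695]);
translate([341, 396, 211]) cube([2078, 106, 73]);
translate([341, 396, 1450]) cube([2078, 106, 73]);
translate([576, 502, 118]) cube([72, 24, 1571]);
translate([883, 502, 118]) cube([72, 24, 1571]);
translate([1190, 502, 118]) cube([72, 24, 1571]);
translate([1497, 502, 118]) cube([72, 24, 1571]);
translate([1804, 502, 118]) cube([72, 24, 1571]);
translate([2111, 502, 118]) cube([72, 24, 1571]);


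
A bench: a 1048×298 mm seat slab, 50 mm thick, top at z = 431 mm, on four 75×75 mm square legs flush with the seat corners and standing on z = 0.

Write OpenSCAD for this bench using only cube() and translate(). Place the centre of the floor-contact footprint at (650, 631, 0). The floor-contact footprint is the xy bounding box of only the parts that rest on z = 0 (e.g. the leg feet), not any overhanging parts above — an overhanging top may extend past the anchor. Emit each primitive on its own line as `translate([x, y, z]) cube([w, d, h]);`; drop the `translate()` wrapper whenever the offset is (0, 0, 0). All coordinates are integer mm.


translate([126, 482, 381]) cube([1048, 298, 50]);
translate([126, 482, 0]) cube([75, 75, 381]);
translate([126, 705, 0]) cube([75, 75, 381]);
translate([1099, 482, 0]) cube([75, 75, 381]);
translate([1099, 705, 0]) cube([75, 75, 381]);


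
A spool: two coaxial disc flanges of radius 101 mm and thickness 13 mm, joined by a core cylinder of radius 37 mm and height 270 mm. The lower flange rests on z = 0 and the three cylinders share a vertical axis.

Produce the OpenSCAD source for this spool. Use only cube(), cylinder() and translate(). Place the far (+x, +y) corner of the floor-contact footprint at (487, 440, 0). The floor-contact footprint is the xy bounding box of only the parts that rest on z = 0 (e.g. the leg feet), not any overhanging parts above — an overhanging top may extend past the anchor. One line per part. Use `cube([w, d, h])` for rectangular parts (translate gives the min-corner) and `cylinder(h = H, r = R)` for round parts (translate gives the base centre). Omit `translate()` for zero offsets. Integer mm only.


translate([386, 339, 0]) cylinder(h = 13, r = 101);
translate([386, 339, 13]) cylinder(h = 270, r = 37);
translate([386, 339, 283]) cylinder(h = 13, r = 101);


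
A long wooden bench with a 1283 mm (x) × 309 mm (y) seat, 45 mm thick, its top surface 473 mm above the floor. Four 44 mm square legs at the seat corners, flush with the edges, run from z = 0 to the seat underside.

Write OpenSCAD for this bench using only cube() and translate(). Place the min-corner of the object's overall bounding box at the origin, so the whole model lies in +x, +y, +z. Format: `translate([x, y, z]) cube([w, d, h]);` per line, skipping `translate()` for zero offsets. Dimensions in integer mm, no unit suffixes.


translate([0, 0, 428]) cube([1283, 309, 45]);
cube([44, 44, 428]);
translate([0, 265, 0]) cube([44, 44, 428]);
translate([1239, 0, 0]) cube([44, 44, 428]);
translate([1239, 265, 0]) cube([44, 44, 428]);


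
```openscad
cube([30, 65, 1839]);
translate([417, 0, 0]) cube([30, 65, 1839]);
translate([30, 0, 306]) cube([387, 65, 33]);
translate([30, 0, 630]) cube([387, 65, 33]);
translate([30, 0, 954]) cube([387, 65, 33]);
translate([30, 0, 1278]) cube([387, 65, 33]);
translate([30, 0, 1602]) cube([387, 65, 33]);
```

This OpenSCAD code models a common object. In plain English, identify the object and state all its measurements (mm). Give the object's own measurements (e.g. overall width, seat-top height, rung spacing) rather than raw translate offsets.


A straight ladder. Two 30×65 mm vertical rails, 1839 mm tall, stand 447 mm apart (outside-to-outside) with their front faces coplanar on the −y side. 5 rungs, each 65 mm deep and 33 mm tall, span between the inner faces of the rails, front faces flush with the rails. The lowest rung's underside is at z = 306 mm and rungs are spaced 324 mm apart (underside to underside).


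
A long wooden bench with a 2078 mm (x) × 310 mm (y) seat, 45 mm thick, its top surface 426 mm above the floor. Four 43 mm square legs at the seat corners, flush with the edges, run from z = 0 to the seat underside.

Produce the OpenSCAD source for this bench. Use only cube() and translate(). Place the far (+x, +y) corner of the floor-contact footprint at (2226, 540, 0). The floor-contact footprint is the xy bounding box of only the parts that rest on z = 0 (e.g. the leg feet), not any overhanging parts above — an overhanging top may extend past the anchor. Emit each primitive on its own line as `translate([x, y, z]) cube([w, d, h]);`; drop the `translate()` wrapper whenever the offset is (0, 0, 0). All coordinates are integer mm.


translate([148, 230, 381]) cube([2078, 310, 45]);
translate([148, 230, 0]) cube([43, 43, 381]);
translate([148, 497, 0]) cube([43, 43, 381]);
translate([2183, 230, 0]) cube([43, 43, 381]);
translate([2183, 497, 0]) cube([43, 43, 381]);


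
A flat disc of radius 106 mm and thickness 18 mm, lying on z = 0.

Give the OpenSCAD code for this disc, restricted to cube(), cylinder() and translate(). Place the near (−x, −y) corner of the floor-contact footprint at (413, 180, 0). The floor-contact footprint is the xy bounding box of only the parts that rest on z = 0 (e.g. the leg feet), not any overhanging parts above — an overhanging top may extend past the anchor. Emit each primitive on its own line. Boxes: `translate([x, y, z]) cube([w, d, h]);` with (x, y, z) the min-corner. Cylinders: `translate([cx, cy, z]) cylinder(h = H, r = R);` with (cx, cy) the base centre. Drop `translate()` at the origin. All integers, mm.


translate([519, 286, 0]) cylinder(h = 18, r = 106);


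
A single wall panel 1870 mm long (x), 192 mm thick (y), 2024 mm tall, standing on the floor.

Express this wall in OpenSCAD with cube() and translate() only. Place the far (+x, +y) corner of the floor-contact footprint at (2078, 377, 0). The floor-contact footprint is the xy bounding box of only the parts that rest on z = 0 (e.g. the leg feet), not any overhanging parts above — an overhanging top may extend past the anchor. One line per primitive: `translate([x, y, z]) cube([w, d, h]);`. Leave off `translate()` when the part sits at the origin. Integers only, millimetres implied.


translate([208, 185, 0]) cube([1870, 192, 2024]);


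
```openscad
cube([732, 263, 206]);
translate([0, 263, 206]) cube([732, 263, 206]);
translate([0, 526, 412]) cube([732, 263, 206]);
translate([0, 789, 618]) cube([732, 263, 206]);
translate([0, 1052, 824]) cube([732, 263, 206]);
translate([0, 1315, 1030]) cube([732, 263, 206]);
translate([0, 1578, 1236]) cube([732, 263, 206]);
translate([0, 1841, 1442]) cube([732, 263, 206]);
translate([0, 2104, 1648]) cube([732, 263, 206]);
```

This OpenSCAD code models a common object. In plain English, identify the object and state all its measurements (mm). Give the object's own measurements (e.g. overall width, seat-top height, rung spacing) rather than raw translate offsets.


A straight staircase of 9 solid steps. Each step is 732 mm wide (x), 263 mm deep (y, the going) and 206 mm tall (the rise). The first step rests on the floor; each subsequent step sits one going further in +y and one rise higher in +z, directly behind and above the previous step with no overlap.


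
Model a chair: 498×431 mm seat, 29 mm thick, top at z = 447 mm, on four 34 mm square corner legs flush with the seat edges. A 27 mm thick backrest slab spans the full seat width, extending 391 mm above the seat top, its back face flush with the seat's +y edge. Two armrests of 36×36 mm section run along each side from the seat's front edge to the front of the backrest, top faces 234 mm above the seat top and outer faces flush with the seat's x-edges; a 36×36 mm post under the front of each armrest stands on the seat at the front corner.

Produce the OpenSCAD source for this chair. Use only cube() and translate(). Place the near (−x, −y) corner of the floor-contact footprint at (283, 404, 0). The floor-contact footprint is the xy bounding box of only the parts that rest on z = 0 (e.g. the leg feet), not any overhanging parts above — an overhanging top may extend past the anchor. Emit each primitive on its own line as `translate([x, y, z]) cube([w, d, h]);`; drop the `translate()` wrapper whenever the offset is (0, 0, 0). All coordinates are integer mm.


translate([283, 404, 418]) cube([498, 431, 29]);
translate([283, 404, 0]) cube([34, 34, 418]);
translate([747, 404, 0]) cube([34, 34, 418]);
translate([283, 801, 0]) cube([34, 34, 418]);
translate([747, 801, 0]) cube([34, 34, 418]);
translate([283, 808, 447]) cube([498, 27, 391]);
translate([283, 404, 645]) cube([36, 404, 36]);
translate([745, 404, 645]) cube([36, 404, 36]);
translate([283, 404, 447]) cube([36, 36, 198]);
translate([745, 404, 447]) cube([36, 36, 198]);


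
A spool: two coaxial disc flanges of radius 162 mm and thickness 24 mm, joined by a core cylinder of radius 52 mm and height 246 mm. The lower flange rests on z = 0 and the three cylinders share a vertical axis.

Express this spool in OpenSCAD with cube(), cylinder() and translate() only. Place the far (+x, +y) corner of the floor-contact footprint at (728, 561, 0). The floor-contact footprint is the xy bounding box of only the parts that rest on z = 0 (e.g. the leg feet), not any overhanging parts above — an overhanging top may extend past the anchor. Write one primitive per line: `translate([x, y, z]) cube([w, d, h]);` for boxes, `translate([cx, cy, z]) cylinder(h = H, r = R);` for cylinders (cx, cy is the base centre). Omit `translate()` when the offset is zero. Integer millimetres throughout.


translate([566, 399, 0]) cylinder(h = 24, r = 162);
translate([566, 399, 24]) cylinder(h = 246, r = 52);
translate([566, 399, 270]) cylinder(h = 24, r = 162);


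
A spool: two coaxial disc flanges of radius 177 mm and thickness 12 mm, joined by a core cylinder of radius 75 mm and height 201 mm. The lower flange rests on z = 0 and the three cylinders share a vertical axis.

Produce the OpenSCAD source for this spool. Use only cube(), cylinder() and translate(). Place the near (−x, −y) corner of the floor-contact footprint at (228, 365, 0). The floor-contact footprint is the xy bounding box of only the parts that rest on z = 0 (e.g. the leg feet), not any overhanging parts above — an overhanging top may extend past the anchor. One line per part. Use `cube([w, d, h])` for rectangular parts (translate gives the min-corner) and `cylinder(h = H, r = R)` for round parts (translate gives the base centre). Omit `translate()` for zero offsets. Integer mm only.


translate([405, 542, 0]) cylinder(h = 12, r = 177);
translate([405, 542, 12]) cylinder(h = 201, r = 75);
translate([405, 542, 213]) cylinder(h = 12, r = 177);


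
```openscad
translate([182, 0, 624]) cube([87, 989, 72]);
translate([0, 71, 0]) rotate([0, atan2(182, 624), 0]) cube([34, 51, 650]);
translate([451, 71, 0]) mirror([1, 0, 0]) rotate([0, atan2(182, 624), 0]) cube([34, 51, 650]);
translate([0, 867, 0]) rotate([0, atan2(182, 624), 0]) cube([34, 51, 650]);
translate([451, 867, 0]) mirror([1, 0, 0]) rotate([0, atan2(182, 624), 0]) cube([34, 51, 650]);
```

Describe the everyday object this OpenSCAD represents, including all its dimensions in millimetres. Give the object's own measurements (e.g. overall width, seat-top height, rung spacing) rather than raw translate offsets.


A sawhorse. A 87×989×72 mm beam (x, y, z) sits on two A-frame leg pairs. Each pair is two raked legs of 34×51 mm section (51 mm along y) splaying symmetrically in x. Each leg rises 624 mm vertically over 182 mm of horizontal reach and is 650 mm long along its own axis. Every leg's outer bottom edge rests on the floor and its outer top edge meets a bottom edge of the beam — the left legs (tilting toward +x) meet the beam's −x bottom edge, the right legs (their mirror images, tilting toward −x) meet its +x bottom edge — so the leg tops tuck under the beam, the beam's underside is 624 mm above the floor, and the feet are 451 mm apart outside-to-outside with the beam centred between them. The two leg pairs are set in 71 mm from either end of the beam.


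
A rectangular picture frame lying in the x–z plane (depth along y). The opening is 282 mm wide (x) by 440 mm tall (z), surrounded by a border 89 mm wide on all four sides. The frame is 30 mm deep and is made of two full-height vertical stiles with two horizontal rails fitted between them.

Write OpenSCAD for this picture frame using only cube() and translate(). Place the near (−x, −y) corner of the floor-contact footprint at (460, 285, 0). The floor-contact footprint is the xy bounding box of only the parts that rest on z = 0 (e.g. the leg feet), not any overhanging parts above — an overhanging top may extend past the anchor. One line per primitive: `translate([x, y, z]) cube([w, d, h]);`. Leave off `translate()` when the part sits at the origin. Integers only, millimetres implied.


translate([460, 285, 0]) cube([89, 30, 618]);
translate([831, 285, 0]) cube([89, 30, 618]);
translate([549, 285, 0]) cube([282, 30, 89]);
translate([549, 285, 529]) cube([282, 30, 89]);


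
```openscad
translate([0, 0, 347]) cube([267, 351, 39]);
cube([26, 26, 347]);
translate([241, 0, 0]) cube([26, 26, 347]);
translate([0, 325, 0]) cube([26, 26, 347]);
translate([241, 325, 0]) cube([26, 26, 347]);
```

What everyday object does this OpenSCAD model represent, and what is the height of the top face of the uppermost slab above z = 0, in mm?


A stool. The seat height is 386 mm.

A 267×351×39 slab at z = 347 on four corner posts — a stool. The seat top is 347 + 39 = 386 mm.


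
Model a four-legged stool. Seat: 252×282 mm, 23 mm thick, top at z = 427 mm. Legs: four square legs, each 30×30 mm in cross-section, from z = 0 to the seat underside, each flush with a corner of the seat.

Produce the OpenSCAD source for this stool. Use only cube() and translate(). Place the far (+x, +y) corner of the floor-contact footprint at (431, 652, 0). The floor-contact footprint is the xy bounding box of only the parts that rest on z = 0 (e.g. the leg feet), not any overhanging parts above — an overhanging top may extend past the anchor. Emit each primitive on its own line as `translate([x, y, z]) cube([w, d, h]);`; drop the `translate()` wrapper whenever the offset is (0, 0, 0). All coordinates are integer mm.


translate([179, 370, 404]) cube([252, 282, 23]);
translate([179, 370, 0]) cube([30, 30, 404]);
translate([401, 370, 0]) cube([30, 30, 404]);
translate([179, 622, 0]) cube([30, 30, 404]);
translate([401, 622, 0]) cube([30, 30, 404]);


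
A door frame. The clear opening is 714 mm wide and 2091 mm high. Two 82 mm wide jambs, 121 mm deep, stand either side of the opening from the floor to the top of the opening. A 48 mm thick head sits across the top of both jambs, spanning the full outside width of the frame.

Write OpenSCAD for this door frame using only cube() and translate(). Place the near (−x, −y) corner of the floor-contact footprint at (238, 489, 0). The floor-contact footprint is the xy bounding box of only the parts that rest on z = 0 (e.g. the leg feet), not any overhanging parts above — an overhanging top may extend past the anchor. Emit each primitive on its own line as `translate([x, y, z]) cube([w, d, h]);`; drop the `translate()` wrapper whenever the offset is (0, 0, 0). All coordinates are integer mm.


translate([238, 489, 0]) cube([82, 121, 2091]);
translate([1034, 489, 0]) cube([82, 121, 2091]);
translate([238, 489, 2091]) cube([878, 121, 48]);


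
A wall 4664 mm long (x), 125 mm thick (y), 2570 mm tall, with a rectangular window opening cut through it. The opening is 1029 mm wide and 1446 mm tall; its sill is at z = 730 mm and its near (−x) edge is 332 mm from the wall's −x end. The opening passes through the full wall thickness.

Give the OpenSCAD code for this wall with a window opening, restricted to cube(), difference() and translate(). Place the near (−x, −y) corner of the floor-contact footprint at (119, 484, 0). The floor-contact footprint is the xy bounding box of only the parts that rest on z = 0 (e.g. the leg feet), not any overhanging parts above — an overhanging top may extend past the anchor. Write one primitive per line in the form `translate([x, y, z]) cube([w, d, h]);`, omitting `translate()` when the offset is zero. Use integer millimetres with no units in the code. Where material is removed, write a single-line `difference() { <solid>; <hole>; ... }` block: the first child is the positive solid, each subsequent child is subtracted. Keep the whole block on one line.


difference() { translate([119, 484, 0]) cube([4664, 125, 2570]); translate([451, 484, 730]) cube([1029, 125, 1446]); }


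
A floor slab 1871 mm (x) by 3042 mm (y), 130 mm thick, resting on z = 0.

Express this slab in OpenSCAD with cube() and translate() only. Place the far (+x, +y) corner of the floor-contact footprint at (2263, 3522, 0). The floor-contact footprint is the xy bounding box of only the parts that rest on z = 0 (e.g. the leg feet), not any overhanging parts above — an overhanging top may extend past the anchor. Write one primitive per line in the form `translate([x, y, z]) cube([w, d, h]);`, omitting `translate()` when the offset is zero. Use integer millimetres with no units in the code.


translate([392, 480, 0]) cube([1871, 3042, 130]);


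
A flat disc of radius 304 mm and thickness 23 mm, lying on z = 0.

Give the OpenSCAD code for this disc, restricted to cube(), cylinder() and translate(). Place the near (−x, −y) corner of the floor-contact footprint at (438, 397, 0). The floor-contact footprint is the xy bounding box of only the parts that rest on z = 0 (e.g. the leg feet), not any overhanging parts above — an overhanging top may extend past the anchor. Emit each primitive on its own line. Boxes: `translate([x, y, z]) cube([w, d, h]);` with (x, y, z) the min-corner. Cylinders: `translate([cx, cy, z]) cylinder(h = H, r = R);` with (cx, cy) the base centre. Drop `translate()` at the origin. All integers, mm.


translate([742, 701, 0]) cylinder(h = 23, r = 304);


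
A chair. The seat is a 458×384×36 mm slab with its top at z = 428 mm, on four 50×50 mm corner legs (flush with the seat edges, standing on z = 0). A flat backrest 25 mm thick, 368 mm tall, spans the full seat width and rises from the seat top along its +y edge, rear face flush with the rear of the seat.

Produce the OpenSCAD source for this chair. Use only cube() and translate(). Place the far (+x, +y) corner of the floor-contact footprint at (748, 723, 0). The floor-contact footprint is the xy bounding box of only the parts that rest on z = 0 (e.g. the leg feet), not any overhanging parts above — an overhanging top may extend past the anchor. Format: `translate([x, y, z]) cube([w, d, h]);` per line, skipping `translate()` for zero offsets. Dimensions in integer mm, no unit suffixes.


// leg_h = 428 - 36 = 392
translate([290, 339, 392]) cube([458, 384, 36]);
translate([290, 339, 0]) cube([50, 50, 392]);
translate([698, 339, 0]) cube([50, 50, 392]);
translate([290, 673, 0]) cube([50, 50, 392]);
translate([698, 673, 0]) cube([50, 50, 392]);
translate([290, 698, 428]) cube([458, 25, 368]);


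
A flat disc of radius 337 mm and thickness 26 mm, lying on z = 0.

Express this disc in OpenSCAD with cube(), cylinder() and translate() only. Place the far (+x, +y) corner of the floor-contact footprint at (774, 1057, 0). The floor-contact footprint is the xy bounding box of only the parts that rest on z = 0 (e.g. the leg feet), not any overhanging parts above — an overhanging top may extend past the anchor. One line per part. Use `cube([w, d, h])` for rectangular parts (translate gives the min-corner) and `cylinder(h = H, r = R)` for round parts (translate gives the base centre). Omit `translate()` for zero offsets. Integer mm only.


translate([437, 720, 0]) cylinder(h = 26, r = 337);


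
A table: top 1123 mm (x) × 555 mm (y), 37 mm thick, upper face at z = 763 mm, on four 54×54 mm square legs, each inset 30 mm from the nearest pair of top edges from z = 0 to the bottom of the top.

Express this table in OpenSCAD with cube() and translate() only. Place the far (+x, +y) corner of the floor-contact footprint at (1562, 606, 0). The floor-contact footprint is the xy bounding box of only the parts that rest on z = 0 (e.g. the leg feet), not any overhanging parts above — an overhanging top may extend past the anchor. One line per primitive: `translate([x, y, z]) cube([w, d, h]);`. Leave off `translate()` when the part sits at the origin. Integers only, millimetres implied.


translate([469, 81, 726]) cube([1123, 555, 37]);
translate([499, 111, 0]) cube([54, 54, 726]);
translate([1508, 111, 0]) cube([54, 54, 726]);
translate([499, 552, 0]) cube([54, 54, 726]);
translate([1508, 552, 0]) cube([54, 54, 726]);


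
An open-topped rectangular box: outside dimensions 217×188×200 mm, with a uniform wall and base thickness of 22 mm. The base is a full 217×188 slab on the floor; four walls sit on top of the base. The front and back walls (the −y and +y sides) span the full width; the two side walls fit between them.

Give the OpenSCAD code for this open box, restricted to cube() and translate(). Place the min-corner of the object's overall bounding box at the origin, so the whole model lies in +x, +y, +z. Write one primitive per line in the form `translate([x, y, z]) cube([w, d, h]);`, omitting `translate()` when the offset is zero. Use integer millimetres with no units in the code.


cube([217, 188, 22]);
translate([0, 0, 22]) cube([217, 22, 178]);
translate([0, 166, 22]) cube([217, 22, 178]);
translate([0, 22, 22]) cube([22, 144, 178]);
translate([195, 22, 22]) cube([22, 144, 178]);


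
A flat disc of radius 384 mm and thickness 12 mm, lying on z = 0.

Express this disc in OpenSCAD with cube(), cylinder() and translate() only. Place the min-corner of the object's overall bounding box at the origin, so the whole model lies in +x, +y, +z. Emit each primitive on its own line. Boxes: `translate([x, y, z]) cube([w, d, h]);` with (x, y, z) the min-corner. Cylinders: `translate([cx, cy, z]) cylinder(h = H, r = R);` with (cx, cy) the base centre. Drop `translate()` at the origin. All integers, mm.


translate([384, 384, 0]) cylinder(h = 12, r = 384);


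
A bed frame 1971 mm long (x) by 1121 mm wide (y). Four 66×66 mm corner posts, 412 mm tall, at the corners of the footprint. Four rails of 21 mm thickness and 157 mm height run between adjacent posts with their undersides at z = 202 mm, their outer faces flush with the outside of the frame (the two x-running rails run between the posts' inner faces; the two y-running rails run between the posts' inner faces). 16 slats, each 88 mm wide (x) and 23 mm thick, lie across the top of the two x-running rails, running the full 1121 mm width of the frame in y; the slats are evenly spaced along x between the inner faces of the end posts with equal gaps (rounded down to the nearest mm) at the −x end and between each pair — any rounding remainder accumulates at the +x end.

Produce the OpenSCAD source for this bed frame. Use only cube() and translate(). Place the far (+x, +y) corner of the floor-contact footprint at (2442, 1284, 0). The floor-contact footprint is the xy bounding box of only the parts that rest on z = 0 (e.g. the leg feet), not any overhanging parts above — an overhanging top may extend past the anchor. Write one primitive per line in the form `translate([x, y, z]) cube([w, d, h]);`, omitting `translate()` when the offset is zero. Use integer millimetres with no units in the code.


// slat z = rail_z + rail_h = 202 + 157 = 359
// slat gap = ⌊(1839 − 16·88) / 17⌋ = 25
translate([471, 163, 0]) cube([66, 66, 412]);
translate([471, 1218, 0]) cube([66, 66, 412]);
translate([2376, 163, 0]) cube([66, 66, 412]);
translate([2376, 1218, 0]) cube([66, 66, 412]);
translate([537, 163, 202]) cube([1839, 21, 157]);
translate([537, 1263, 202]) cube([1839, 21, 157]);
translate([471, 229, 202]) cube([21, 989, 157]);
translate([2421, 229, 202]) cube([21, 989, 157]);
translate([562, 163, 359]) cube([88, 1121, 23]);
translate([675, 163, 359]) cube([88, 1121, 23]);
translate([788, 163, 359]) cube([88, 1121, 23]);
translate([901, 163, 359]) cube([88, 1121, 23]);
translate([1014, 163, 359]) cube([88, 1121, 23]);
translate([1127, 163, 359]) cube([88, 1121, 23]);
translate([1240, 163, 359]) cube([88, 1121, 23]);
translate([1353, 163, 359]) cube([88, 1121, 23]);
translate([1466, 163, 359]) cube([88, 1121, 23]);
translate([1579, 163, 359]) cube([88, 1121, 23]);
translate([1692, 163, 359]) cube([88, 1121, 23]);
translate([1805, 163, 359]) cube([88, 1121, 23]);
translate([1918, 163, 359]) cube([88, 1121, 23]);
translate([2031, 163, 359]) cube([88, 1121, 23]);
translate([2144, 163, 359]) cube([88, 1121, 23]);
translate([2257, 163, 359]) cube([88, 1121, 23]);


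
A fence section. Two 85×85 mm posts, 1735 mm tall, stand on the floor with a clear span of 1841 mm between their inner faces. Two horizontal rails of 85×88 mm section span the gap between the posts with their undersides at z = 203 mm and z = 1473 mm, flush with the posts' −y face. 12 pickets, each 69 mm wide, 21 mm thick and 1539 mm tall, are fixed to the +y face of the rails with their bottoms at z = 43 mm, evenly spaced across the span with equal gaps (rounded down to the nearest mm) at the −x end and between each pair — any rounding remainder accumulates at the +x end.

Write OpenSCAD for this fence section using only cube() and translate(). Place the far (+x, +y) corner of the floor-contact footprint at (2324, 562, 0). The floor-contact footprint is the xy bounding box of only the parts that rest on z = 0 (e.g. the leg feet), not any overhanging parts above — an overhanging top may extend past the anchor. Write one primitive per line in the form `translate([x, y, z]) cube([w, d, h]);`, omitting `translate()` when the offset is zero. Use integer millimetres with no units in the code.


translate([313, 477, 0]) cube([85, 85, 1735]);
translate([2239, 477, 0]) cube([85, 85, 1735]);
translate([398, 477, 203]) cube([1841, 85, 88]);
translate([398, 477, 1473]) cube([1841, 85, 88]);
translate([475, 562, 43]) cube([69, 21, 1539]);
translate([621, 562, 43]) cube([69, 21, 1539]);
translate([767, 562, 43]) cube([69, 21, 1539]);
translate([913, 562, 43]) cube([69, 21, 1539]);
translate([1059, 562, 43]) cube([69, 21, 1539]);
translate([1205, 562, 43]) cube([69, 21, 1539]);
translate([1351, 562, 43]) cube([69, 21, 1539]);
translate([1497, 562, 43]) cube([69, 21, 1539]);
translate([1643, 562, 43]) cube([69, 21, 1539]);
translate([1789, 562, 43]) cube([69, 21, 1539]);
translate([1935, 562, 43]) cube([69, 21, 1539]);
translate([2081, 562, 43]) cube([69, 21, 1539]);


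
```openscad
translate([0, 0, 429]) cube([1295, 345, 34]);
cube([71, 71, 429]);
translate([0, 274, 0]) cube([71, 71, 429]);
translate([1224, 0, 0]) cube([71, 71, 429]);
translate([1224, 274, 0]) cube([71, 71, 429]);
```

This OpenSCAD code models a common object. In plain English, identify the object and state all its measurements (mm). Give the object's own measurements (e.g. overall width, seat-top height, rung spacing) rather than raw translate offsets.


A long wooden bench with a 1295 mm (x) × 345 mm (y) seat, 34 mm thick, its top surface 463 mm above the floor. Four 71 mm square legs at the seat corners, flush with the edges, run from z = 0 to the seat underside.


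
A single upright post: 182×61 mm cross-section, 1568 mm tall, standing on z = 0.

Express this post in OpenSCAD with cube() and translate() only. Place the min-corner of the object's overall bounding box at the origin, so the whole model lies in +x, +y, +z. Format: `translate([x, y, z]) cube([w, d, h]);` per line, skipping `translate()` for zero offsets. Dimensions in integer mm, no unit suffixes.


cube([182, 61, 1568]);


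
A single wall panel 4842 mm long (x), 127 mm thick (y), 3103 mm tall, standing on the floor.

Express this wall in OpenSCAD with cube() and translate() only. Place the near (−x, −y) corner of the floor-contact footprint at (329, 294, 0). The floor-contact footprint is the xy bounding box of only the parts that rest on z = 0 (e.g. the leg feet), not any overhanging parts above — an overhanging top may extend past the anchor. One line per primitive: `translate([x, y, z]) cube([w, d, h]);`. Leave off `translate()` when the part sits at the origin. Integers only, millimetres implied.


translate([329, 294, 0]) cube([4842, 127, 3103]);


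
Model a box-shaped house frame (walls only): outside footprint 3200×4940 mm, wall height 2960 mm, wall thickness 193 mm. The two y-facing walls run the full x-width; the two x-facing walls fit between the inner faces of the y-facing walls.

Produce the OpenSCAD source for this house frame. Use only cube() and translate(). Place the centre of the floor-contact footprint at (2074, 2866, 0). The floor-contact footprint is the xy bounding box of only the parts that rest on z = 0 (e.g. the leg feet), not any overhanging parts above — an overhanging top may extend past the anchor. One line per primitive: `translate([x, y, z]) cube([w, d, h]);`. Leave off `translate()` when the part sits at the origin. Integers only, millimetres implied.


translate([474, 396, 0]) cube([3200, 193, 2960]);
translate([474, 5143, 0]) cube([3200, 193, 2960]);
translate([474, 589, 0]) cube([193, 4554, 2960]);
translate([3481, 589, 0]) cube([193, 4554, 2960]);


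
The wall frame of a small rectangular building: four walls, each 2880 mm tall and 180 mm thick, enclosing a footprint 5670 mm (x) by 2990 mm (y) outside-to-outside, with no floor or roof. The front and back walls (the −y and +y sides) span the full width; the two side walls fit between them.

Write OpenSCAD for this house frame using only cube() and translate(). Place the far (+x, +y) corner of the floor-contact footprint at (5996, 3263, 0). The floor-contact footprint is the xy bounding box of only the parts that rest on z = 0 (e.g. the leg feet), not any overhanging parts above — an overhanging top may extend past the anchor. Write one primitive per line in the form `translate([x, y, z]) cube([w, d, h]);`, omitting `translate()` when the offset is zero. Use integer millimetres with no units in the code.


translate([326, 273, 0]) cube([5670, 180, 2880]);
translate([326, 3083, 0]) cube([5670, 180, 2880]);
translate([326, 453, 0]) cube([180, 2630, 2880]);
translate([5816, 453, 0]) cube([180, 2630, 2880]);


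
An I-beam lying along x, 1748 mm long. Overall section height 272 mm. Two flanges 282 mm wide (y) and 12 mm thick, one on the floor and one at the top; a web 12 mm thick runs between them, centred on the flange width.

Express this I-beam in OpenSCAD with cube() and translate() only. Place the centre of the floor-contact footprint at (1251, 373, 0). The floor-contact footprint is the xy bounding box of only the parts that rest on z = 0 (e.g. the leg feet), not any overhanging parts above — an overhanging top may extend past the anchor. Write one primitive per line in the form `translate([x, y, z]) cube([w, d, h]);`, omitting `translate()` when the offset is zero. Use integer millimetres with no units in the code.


translate([377, 232, 0]) cube([1748, 282, 12]);
translate([377, 367, 12]) cube([1748, 12, 248]);
translate([377, 232, 260]) cube([1748, 282, 12]);


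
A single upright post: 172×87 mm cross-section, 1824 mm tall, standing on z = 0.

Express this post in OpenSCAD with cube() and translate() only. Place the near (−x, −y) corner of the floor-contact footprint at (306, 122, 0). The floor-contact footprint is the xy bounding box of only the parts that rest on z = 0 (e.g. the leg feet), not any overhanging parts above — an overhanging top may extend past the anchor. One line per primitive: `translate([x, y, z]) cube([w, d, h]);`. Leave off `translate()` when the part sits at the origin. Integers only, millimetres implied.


translate([306, 122, 0]) cube([172, 87, 1824]);


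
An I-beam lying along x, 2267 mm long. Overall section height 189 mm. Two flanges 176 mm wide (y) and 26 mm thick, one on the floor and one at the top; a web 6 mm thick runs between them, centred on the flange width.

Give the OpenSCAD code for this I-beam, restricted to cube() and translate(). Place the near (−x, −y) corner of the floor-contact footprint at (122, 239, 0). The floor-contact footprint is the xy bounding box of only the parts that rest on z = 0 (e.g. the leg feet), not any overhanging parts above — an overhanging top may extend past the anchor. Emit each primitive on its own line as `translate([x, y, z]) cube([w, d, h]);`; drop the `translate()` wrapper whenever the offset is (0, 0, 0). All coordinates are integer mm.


translate([122, 239, 0]) cube([2267, 176, 26]);
translate([122, 324, 26]) cube([2267, 6, 137]);
translate([122, 239, 163]) cube([2267, 176, 26]);
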